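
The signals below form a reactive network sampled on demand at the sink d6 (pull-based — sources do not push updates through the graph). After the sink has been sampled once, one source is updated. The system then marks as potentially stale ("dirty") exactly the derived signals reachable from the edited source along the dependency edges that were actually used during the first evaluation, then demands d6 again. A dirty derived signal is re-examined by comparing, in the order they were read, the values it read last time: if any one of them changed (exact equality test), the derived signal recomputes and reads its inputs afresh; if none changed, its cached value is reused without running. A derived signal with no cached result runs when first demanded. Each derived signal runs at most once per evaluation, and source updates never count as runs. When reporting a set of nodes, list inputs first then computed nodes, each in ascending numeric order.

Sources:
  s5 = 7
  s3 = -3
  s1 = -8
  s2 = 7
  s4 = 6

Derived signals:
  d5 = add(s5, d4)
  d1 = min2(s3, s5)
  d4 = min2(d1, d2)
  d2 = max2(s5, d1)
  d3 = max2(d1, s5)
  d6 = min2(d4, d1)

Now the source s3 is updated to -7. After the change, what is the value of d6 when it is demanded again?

d6 now evaluates to -7.

Initial pass — values computed on the first demand:
  d1 = min2(-3, 7) = -3
  d2 = max2(7, -3) = 7
  d4 = min2(-3, 7) = -3
  d6 = min2(-3, -3) = -3

Second demand — change propagation:
  d1: re-runs because s3 -3->-7; new result -7.
  d2: re-runs because d1 -3->-7; new result 7 (unchanged).
  d4: re-runs because d1 -3->-7; new result -7.
  d6: re-runs because d4 -3->-7; d1 -3->-7; new result -7.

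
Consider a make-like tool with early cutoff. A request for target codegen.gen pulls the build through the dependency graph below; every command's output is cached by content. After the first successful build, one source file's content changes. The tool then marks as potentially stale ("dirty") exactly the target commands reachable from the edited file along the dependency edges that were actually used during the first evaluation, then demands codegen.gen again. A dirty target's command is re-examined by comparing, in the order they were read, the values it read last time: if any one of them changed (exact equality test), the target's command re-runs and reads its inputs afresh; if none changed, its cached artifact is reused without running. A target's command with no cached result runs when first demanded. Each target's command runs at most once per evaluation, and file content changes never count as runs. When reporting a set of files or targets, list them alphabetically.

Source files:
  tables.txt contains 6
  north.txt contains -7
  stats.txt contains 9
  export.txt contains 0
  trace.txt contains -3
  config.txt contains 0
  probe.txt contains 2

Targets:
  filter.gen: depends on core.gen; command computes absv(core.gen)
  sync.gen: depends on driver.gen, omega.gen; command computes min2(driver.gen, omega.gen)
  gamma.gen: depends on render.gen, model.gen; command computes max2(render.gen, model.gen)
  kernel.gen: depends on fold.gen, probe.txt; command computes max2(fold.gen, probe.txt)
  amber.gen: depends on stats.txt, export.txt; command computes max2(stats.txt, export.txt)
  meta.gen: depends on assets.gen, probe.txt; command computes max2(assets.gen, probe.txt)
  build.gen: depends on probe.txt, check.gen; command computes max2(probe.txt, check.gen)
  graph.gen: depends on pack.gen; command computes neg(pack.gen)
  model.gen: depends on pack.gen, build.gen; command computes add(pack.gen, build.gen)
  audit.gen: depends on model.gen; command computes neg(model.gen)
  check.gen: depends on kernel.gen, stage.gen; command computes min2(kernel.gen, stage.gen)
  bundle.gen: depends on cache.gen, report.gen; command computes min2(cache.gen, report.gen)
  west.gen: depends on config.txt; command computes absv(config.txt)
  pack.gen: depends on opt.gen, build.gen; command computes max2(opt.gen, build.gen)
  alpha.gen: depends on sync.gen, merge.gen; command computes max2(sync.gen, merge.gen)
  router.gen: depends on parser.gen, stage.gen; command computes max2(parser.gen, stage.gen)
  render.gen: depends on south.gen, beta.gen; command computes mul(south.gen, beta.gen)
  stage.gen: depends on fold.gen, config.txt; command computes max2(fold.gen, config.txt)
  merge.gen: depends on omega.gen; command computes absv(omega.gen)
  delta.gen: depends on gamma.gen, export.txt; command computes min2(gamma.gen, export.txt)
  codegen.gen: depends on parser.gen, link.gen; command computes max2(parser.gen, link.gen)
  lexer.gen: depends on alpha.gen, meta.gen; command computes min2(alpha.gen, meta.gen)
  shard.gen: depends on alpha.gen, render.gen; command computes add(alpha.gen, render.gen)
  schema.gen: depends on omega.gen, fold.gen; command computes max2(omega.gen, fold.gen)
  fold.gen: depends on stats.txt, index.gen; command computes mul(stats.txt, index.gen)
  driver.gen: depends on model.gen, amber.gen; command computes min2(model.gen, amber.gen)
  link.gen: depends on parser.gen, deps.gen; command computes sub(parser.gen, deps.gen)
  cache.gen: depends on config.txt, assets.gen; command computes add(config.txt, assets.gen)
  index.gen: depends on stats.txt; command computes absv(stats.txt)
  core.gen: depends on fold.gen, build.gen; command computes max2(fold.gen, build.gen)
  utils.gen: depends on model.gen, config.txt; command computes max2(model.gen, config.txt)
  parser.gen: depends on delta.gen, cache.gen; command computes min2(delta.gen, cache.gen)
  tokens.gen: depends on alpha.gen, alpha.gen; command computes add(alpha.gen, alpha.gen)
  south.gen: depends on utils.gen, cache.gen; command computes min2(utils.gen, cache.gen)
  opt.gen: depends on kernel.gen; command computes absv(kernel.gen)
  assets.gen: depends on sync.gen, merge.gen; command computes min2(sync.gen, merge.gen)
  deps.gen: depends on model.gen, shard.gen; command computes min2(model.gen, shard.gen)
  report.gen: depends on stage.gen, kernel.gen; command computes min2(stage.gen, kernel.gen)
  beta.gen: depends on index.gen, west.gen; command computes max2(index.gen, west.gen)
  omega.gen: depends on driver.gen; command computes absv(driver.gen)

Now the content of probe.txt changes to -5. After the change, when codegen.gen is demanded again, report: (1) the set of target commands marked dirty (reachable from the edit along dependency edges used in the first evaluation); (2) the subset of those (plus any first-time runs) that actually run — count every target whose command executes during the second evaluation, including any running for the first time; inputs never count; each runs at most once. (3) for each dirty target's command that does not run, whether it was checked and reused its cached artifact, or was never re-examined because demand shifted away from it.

The edit dirties: alpha.gen, assets.gen, build.gen, cache.gen, check.gen, codegen.gen, delta.gen, deps.gen, driver.gen, gamma.gen, kernel.gen, link.gen, merge.gen, model.gen, omega.gen, opt.gen, pack.gen, parser.gen, render.gen, shard.gen, south.gen, sync.gen, utils.gen.
2 target commands run: build.gen, kernel.gen.
Cache hits after checking: alpha.gen, assets.gen, cache.gen, check.gen, codegen.gen, delta.gen, deps.gen, driver.gen, gamma.gen, link.gen, merge.gen, model.gen, omega.gen, opt.gen, pack.gen, parser.gen, render.gen, shard.gen, south.gen, sync.gen, utils.gen.
Note where the cutoff bites: check.gen is checked, finds nothing changed, and keeps its cache.

First demand of the output computes:
  amber.gen = max2(9, 0) = 9
  index.gen = absv(9) = 9
  fold.gen = mul(9, 9) = 81
  kernel.gen = max2(81, 2) = 81
  opt.gen = absv(81) = 81
  stage.gen = max2(81, 0) = 81
  check.gen = min2(81, 81) = 81
  build.gen = max2(2, 81) = 81
  pack.gen = max2(81, 81) = 81
  model.gen = add(81, 81) = 162
  driver.gen = min2(162, 9) = 9
  omega.gen = absv(9) = 9
  merge.gen = absv(9) = 9
  sync.gen = min2(9, 9) = 9
  alpha.gen = max2(9, 9) = 9
  assets.gen = min2(9, 9) = 9
  cache.gen = add(0, 9) = 9
  utils.gen = max2(162, 0) = 162
  south.gen = min2(162, 9) = 9
  west.gen = absv(0) = 0
  beta.gen = max2(9, 0) = 9
  render.gen = mul(9, 9) = 81
  gamma.gen = max2(81, 162) = 162
  delta.gen = min2(162, 0) = 0
  parser.gen = min2(0, 9) = 0
  shard.gen = add(9, 81) = 90
  deps.gen = min2(162, 90) = 90
  link.gen = sub(0, 90) = -90
  codegen.gen = max2(0, -90) = 0

After the edit, cleaning proceeds:
  kernel.gen: a read changed (probe.txt 2->-5) — executes, giving 81 — identical to its old value.
  check.gen: dirty, but its reads are unchanged (kernel.gen unchanged, stage.gen unchanged); cached 81 stands.
  build.gen: a read changed (probe.txt 2->-5) — executes, giving 81 — identical to its old value.
  opt.gen: dirty, but its reads are unchanged (kernel.gen unchanged); cached 81 stands.
  pack.gen: dirty, but its reads are unchanged (opt.gen unchanged, build.gen unchanged); cached 81 stands.
  model.gen: dirty, but its reads are unchanged (pack.gen unchanged, build.gen unchanged); cached 162 stands.
  driver.gen: dirty, but its reads are unchanged (model.gen unchanged, amber.gen unchanged); cached 9 stands.
  omega.gen: dirty, but its reads are unchanged (driver.gen unchanged); cached 9 stands.
  merge.gen: dirty, but its reads are unchanged (omega.gen unchanged); cached 9 stands.
  sync.gen: dirty, but its reads are unchanged (driver.gen unchanged, omega.gen unchanged); cached 9 stands.
  alpha.gen: dirty, but its reads are unchanged (sync.gen unchanged, merge.gen unchanged); cached 9 stands.
  assets.gen: dirty, but its reads are unchanged (sync.gen unchanged, merge.gen unchanged); cached 9 stands.
  cache.gen: dirty, but its reads are unchanged (config.txt unchanged, assets.gen unchanged); cached 9 stands.
  utils.gen: dirty, but its reads are unchanged (model.gen unchanged, config.txt unchanged); cached 162 stands.
  south.gen: dirty, but its reads are unchanged (utils.gen unchanged, cache.gen unchanged); cached 9 stands.
  render.gen: dirty, but its reads are unchanged (south.gen unchanged, beta.gen unchanged); cached 81 stands.
  gamma.gen: dirty, but its reads are unchanged (render.gen unchanged, model.gen unchanged); cached 162 stands.
  delta.gen: dirty, but its reads are unchanged (gamma.gen unchanged, export.txt unchanged); cached 0 stands.
  parser.gen: dirty, but its reads are unchanged (delta.gen unchanged, cache.gen unchanged); cached 0 stands.
  shard.gen: dirty, but its reads are unchanged (alpha.gen unchanged, render.gen unchanged); cached 90 stands.
  deps.gen: dirty, but its reads are unchanged (model.gen unchanged, shard.gen unchanged); cached 90 stands.
  link.gen: dirty, but its reads are unchanged (parser.gen unchanged, deps.gen unchanged); cached -90 stands.
  codegen.gen: dirty, but its reads are unchanged (parser.gen unchanged, link.gen unchanged); cached 0 stands.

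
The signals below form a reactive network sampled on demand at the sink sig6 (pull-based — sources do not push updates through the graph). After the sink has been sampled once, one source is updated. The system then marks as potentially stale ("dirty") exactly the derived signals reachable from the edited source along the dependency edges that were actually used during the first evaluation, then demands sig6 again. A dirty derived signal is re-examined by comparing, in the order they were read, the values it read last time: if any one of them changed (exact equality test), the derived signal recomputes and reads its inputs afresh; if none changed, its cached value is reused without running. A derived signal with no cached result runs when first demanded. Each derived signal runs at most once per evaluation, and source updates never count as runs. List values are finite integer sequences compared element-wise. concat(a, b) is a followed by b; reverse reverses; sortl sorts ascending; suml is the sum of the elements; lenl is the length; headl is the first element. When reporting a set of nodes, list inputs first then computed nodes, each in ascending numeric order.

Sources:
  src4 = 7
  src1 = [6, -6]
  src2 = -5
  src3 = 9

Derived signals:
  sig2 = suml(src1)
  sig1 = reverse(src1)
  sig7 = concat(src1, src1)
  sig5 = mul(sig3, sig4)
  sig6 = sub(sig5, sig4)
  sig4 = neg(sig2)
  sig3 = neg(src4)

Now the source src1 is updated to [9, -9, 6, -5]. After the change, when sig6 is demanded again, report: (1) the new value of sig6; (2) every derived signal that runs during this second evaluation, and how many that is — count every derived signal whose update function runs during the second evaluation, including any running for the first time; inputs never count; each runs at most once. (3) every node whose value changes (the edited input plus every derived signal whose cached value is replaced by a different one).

Initial pass — values computed on the first demand:
  sig2 = suml([6, -6]) = 0
  sig3 = neg(7) = -7
  sig4 = neg(0) = 0
  sig5 = mul(-7, 0) = 0
  sig6 = sub(0, 0) = 0

Second demand — change propagation:
  sig2: re-runs because src1 [6, -6]->[9, -9, 6, -5]; new result 1.
  sig4: re-runs because sig2 0->1; new result -1.
  sig5: re-runs because sig4 0->-1; new result 7.
  sig6: re-runs because sig5 0->7; sig4 0->-1; new result 8.

sig6 now evaluates to 8.
Run set: sig2, sig4, sig5, sig6 (4 run).
Changed values: src1, sig2, sig4, sig5, sig6.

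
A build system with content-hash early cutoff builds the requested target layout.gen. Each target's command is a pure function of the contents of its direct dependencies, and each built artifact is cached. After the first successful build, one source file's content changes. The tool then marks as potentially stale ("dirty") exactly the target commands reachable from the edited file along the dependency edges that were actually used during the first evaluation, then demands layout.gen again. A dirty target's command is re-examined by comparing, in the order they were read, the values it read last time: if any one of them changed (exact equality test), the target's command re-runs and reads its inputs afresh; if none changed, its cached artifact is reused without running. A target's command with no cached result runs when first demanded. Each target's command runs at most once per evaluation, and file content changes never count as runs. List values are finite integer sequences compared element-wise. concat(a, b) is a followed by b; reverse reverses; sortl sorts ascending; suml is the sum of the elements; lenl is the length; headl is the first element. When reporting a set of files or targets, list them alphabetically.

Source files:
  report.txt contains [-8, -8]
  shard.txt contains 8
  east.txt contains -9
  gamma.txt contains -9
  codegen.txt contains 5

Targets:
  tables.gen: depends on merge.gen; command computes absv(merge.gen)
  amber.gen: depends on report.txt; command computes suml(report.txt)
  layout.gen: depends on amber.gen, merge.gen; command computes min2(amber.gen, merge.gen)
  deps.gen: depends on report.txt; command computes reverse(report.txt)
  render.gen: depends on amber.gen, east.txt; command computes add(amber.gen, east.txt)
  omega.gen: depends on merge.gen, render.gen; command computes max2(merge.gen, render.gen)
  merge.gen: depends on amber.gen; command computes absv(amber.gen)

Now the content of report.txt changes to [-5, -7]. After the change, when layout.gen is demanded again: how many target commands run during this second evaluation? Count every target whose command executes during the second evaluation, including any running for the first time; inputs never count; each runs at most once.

Target commands that run: amber.gen, layout.gen, merge.gen — 3 in total.

First evaluation (everything demanded from the output):
  amber.gen = suml([-8, -8]) = -16
  merge.gen = absv(-16) = 16
  layout.gen = min2(-16, 16) = -16

Propagation after the edit:
  amber.gen: runs — report.txt [-8, -8]->[-5, -7]; result -12.
  merge.gen: runs — amber.gen -16->-12; result 12.
  layout.gen: runs — amber.gen -16->-12; merge.gen 16->12; result -12.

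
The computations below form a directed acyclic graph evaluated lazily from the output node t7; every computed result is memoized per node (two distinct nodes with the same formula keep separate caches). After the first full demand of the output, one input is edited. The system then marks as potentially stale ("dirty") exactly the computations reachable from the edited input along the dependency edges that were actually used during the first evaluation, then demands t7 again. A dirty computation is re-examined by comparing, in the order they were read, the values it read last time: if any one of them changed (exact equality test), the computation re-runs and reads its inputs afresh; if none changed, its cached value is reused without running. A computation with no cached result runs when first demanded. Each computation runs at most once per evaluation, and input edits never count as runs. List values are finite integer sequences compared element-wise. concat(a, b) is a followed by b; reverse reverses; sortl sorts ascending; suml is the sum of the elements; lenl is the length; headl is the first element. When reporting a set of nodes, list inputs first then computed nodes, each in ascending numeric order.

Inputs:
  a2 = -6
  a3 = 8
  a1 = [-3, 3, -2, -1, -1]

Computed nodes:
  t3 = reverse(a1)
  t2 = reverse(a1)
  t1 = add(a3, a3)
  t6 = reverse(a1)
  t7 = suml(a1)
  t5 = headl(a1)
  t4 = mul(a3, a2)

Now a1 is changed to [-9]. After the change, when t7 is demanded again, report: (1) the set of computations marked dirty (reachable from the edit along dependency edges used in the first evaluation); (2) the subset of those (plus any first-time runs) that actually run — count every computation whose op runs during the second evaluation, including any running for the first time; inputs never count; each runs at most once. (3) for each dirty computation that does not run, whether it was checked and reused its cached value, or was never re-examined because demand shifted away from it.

The edit dirties: t7.
1 computations run: t7.
No dirty computation escaped a run.

First demand of the output computes:
  t7 = suml([-3, 3, -2, -1, -1]) = -4

After the edit, cleaning proceeds:
  t7: a read changed (a1 [-3, 3, -2, -1, -1]->[-9]) — executes, giving -9.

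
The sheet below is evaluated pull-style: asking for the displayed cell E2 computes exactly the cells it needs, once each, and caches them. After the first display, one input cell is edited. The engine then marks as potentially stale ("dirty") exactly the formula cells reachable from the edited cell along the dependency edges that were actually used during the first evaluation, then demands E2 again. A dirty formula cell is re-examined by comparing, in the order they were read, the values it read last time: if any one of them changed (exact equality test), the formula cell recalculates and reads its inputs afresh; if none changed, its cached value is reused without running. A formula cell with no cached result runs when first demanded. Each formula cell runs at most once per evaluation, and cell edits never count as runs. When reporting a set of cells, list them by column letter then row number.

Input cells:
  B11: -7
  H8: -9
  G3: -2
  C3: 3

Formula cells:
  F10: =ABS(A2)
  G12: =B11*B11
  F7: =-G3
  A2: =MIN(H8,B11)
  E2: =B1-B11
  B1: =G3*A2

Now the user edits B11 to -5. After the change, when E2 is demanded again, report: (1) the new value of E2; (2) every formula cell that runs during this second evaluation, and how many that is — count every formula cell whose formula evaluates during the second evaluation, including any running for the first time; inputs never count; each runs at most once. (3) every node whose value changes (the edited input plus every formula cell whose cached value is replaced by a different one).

Demanding E2 again yields 23.
2 formula cells run: A2, E2.
The nodes whose values change: B11, E2.
Note where the cutoff bites: B1 is checked, finds nothing changed, and keeps its cache.

First demand of the output computes:
  A2 = MIN(-9, -7) = -9
  B1 = -2 * -9 = 18
  E2 = 18 - -7 = 25

After the edit, cleaning proceeds:
  A2: a read changed (B11 -7->-5) — executes, giving -9 — identical to its old value.
  B1: dirty, but its reads are unchanged (G3 unchanged, A2 unchanged); cached 18 stands.
  E2: a read changed (B11 -7->-5) — executes, giving 23.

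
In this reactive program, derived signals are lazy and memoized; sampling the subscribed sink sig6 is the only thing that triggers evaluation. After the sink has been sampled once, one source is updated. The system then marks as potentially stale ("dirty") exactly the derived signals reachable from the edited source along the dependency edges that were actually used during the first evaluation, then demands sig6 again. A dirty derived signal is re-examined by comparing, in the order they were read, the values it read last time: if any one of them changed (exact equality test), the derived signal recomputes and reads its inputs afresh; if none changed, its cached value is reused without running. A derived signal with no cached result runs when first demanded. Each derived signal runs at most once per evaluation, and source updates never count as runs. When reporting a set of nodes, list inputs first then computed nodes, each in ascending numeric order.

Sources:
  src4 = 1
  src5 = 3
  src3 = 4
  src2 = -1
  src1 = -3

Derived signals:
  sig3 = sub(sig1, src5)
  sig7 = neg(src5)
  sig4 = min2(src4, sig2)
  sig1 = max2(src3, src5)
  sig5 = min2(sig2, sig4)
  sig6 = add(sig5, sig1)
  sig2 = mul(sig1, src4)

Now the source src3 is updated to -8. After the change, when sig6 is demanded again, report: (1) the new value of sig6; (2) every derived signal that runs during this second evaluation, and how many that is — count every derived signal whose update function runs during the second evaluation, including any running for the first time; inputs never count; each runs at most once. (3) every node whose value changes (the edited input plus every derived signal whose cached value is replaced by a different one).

Demanding sig6 again yields 4.
5 derived signals run: sig1, sig2, sig4, sig5, sig6.
The nodes whose values change: src3, sig1, sig2, sig6.

First demand of the output computes:
  sig1 = max2(4, 3) = 4
  sig2 = mul(4, 1) = 4
  sig4 = min2(1, 4) = 1
  sig5 = min2(4, 1) = 1
  sig6 = add(1, 4) = 5

After the edit, cleaning proceeds:
  sig1: a read changed (src3 4->-8) — executes, giving 3.
  sig2: a read changed (sig1 4->3) — executes, giving 3.
  sig4: a read changed (sig2 4->3) — executes, giving 1 — identical to its old value.
  sig5: a read changed (sig2 4->3) — executes, giving 1 — identical to its old value.
  sig6: a read changed (sig1 4->3) — executes, giving 4.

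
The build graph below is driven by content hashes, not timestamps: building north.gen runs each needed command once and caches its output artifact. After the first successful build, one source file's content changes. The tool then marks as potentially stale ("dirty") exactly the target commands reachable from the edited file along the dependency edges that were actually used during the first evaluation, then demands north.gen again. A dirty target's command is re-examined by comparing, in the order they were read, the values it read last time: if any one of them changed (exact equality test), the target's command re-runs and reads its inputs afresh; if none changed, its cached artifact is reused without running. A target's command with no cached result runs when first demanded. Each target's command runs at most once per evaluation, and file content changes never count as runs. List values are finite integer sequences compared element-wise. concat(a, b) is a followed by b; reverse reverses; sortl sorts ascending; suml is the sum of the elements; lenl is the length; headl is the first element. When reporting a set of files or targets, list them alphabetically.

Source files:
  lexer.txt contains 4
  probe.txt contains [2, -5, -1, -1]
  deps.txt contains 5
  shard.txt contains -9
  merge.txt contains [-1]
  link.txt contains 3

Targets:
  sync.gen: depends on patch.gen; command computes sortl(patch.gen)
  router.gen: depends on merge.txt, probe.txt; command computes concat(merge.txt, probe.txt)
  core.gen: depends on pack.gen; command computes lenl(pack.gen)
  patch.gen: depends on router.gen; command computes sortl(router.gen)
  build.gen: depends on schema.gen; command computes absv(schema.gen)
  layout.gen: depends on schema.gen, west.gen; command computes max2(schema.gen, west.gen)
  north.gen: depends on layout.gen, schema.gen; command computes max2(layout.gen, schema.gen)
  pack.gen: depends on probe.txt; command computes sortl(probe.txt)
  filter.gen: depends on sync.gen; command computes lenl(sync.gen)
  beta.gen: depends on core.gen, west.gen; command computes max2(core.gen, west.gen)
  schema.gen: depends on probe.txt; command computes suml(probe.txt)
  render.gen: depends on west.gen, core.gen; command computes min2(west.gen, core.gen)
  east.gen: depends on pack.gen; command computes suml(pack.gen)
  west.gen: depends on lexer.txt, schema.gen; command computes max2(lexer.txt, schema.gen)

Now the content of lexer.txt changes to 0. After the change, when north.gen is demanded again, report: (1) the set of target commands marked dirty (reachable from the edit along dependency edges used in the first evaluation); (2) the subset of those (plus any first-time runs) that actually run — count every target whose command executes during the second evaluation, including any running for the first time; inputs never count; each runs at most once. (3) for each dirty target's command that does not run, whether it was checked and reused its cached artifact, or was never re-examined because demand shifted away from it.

Dirty set: layout.gen, north.gen, west.gen.
Run set: layout.gen, north.gen, west.gen (3 run).
All dirty target commands ended up running.

Initial pass — values computed on the first demand:
  schema.gen = suml([2, -5, -1, -1]) = -5
  west.gen = max2(4, -5) = 4
  layout.gen = max2(-5, 4) = 4
  north.gen = max2(4, -5) = 4

Second demand — change propagation:
  west.gen: re-runs because lexer.txt 4->0; new result 0.
  layout.gen: re-runs because west.gen 4->0; new result 0.
  north.gen: re-runs because layout.gen 4->0; new result 0.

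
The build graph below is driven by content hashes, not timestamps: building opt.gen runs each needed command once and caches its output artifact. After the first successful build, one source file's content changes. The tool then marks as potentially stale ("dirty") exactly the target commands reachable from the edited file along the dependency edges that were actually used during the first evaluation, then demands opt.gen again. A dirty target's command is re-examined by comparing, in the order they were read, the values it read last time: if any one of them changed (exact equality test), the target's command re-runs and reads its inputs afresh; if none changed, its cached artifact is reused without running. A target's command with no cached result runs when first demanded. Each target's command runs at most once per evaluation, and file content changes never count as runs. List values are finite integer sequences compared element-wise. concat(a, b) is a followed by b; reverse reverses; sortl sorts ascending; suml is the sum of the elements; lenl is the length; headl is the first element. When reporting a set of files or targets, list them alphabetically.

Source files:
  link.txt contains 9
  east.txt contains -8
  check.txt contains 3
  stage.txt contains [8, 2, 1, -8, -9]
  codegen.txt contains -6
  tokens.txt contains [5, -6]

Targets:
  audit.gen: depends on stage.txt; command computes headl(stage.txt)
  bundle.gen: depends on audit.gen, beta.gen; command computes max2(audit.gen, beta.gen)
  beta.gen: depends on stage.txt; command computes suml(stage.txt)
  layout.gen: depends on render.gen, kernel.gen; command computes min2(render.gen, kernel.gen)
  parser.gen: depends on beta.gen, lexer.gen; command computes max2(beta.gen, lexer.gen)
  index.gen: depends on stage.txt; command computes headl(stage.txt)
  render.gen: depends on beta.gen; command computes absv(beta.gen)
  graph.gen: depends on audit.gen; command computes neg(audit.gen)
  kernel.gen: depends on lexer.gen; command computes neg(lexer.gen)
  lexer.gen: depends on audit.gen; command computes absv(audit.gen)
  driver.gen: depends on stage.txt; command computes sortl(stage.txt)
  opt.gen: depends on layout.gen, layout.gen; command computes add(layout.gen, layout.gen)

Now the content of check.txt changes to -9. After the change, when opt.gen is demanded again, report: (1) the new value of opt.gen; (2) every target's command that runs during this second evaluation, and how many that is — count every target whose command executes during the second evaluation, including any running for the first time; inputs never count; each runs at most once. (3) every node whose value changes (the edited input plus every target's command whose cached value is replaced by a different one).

Initial pass — values computed on the first demand:
  audit.gen = headl([8, 2, 1, -8, -9]) = 8
  beta.gen = suml([8, 2, 1, -8, -9]) = -6
  lexer.gen = absv(8) = 8
  kernel.gen = neg(8) = -8
  render.gen = absv(-6) = 6
  layout.gen = min2(6, -8) = -8
  opt.gen = add(-8, -8) = -16

Second demand — change propagation:
  no demanded computation ever read check.txt, so the edit dirties nothing and nothing runs.

The important point: nothing the output needs ever reads check.txt, so the edit is invisible to it.

opt.gen now evaluates to -16.
Run set: none (0 run).
Changed values: check.txt.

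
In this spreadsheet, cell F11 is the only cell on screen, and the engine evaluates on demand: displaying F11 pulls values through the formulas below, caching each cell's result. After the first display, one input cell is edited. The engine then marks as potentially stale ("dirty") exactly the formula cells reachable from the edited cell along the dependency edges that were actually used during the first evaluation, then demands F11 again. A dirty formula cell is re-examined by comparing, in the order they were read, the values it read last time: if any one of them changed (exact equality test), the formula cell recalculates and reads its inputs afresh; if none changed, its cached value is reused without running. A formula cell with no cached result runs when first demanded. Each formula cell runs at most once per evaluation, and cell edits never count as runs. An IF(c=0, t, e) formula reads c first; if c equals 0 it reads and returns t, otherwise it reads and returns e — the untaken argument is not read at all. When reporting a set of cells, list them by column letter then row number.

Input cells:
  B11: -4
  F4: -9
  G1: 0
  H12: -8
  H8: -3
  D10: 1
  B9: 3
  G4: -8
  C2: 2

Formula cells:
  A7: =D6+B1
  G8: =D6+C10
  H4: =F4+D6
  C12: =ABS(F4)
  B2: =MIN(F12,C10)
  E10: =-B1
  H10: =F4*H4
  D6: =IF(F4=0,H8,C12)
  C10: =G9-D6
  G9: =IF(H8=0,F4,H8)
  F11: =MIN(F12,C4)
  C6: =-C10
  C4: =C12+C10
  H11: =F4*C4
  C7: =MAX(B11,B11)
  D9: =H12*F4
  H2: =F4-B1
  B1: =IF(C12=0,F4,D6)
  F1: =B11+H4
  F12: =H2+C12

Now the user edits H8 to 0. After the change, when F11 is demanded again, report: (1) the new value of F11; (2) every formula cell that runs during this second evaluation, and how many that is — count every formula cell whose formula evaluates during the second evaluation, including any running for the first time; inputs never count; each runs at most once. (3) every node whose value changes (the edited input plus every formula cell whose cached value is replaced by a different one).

F11 now evaluates to -9.
Run set: C4, C10, F11, G9 (4 run).
Changed values: C4, C10, G9, H8.

Initial pass — values computed on the first demand:
  C12 = ABS(-9) = 9
  D6 = IF(F4=0: F4=-9 -> else branch C12) = 9
  B1 = IF(C12=0: C12=9 -> else branch D6) = 9
  G9 = IF(H8=0: H8=-3 -> else branch H8) = -3
  C10 = -3 - 9 = -12
  C4 = 9 + -12 = -3
  H2 = -9 - 9 = -18
  F12 = -18 + 9 = -9
  F11 = MIN(-9, -3) = -9

Second demand — change propagation:
  G9: re-runs because H8 -3->0; H8 -3->0; new result -9.
  C10: re-runs because G9 -3->-9; new result -18.
  C4: re-runs because C10 -12->-18; new result -9.
  F11: re-runs because C4 -3->-9; new result -9 (unchanged).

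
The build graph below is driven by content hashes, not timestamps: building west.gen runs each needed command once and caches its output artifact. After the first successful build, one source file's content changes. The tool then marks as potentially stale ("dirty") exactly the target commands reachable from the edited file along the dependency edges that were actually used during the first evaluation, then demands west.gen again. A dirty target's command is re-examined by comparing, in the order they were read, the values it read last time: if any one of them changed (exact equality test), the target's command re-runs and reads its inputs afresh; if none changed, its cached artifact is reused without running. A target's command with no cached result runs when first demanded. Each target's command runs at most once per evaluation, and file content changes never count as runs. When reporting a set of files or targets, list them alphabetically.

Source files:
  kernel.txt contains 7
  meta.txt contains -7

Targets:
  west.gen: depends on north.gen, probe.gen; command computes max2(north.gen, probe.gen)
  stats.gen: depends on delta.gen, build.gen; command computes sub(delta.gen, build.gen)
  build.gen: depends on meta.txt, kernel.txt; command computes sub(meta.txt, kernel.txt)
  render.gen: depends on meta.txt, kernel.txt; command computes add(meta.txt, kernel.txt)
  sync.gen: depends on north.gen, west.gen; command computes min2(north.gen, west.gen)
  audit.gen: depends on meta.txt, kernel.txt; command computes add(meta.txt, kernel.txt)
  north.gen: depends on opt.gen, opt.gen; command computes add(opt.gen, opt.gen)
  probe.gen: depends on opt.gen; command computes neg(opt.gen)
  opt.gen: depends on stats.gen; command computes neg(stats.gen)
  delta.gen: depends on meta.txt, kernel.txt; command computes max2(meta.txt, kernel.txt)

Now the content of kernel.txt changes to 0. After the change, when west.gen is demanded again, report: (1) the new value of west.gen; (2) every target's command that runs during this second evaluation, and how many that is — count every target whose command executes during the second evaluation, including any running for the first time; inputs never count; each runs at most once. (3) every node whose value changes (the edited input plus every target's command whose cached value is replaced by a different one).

west.gen now evaluates to 7.
Run set: build.gen, delta.gen, north.gen, opt.gen, probe.gen, stats.gen, west.gen (7 run).
Changed values: build.gen, delta.gen, kernel.txt, north.gen, opt.gen, probe.gen, stats.gen, west.gen.

Initial pass — values computed on the first demand:
  build.gen = sub(-7, 7) = -14
  delta.gen = max2(-7, 7) = 7
  stats.gen = sub(7, -14) = 21
  opt.gen = neg(21) = -21
  north.gen = add(-21, -21) = -42
  probe.gen = neg(-21) = 21
  west.gen = max2(-42, 21) = 21

Second demand — change propagation:
  build.gen: re-runs because kernel.txt 7->0; new result -7.
  delta.gen: re-runs because kernel.txt 7->0; new result 0.
  stats.gen: re-runs because delta.gen 7->0; build.gen -14->-7; new result 7.
  opt.gen: re-runs because stats.gen 21->7; new result -7.
  north.gen: re-runs because opt.gen -21->-7; opt.gen -21->-7; new result -14.
  probe.gen: re-runs because opt.gen -21->-7; new result 7.
  west.gen: re-runs because north.gen -42->-14; probe.gen 21->7; new result 7.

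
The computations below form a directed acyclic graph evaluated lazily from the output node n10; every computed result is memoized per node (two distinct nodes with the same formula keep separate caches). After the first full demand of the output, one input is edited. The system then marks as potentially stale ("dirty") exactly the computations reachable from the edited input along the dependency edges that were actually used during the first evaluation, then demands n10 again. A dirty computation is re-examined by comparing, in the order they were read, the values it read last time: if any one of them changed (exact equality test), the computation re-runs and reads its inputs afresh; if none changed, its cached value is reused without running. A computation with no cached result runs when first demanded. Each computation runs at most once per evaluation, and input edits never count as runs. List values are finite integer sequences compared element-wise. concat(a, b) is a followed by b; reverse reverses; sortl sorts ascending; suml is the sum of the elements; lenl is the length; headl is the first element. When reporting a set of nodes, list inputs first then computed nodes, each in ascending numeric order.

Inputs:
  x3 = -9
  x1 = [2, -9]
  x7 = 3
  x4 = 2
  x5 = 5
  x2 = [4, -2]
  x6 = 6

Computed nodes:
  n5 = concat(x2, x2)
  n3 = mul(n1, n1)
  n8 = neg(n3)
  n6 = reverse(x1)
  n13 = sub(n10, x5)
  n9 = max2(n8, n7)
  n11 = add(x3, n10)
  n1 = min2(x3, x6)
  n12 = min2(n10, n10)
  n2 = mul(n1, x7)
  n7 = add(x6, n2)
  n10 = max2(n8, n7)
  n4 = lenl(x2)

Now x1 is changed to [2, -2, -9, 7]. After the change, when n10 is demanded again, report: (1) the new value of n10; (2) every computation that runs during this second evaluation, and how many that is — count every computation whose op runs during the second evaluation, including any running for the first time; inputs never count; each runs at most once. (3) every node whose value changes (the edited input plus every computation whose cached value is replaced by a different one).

First demand of the output computes:
  n1 = min2(-9, 6) = -9
  n2 = mul(-9, 3) = -27
  n3 = mul(-9, -9) = 81
  n7 = add(6, -27) = -21
  n8 = neg(81) = -81
  n10 = max2(-81, -21) = -21

After the edit, cleaning proceeds:
  x1 only reaches undemanded nodes; the second demand re-runs nothing.

Note the shortcut — x1 feeds only undemanded nodes, so no recomputation happens.

Demanding n10 again yields -21.
0 computations run: none.
The nodes whose values change: x1.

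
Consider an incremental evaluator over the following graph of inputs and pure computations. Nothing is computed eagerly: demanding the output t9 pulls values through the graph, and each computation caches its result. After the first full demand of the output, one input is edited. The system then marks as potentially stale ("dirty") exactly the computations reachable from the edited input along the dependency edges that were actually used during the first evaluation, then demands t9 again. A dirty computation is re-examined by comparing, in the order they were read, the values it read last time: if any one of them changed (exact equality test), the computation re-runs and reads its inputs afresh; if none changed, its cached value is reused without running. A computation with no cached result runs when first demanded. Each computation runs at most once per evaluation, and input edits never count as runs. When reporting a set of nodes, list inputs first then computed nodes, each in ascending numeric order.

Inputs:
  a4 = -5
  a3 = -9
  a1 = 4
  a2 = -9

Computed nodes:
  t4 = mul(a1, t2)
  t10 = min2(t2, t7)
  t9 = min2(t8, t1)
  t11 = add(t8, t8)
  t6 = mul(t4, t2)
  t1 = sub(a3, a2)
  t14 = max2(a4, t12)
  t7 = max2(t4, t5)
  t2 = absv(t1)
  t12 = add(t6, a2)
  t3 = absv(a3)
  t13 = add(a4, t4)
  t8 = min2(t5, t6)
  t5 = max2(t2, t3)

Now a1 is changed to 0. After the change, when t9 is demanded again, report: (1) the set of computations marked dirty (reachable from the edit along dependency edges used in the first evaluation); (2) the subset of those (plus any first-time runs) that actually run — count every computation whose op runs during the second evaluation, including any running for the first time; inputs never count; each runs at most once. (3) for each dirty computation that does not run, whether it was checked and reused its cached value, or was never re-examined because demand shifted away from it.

Dirty set: t4, t6, t8, t9.
Run set: t4 (1 run).
Re-examined without running (cache reused): t6, t8, t9.
The important point: t4 recomputes to an identical value, and the output ends up unchanged.

Initial pass — values computed on the first demand:
  t1 = sub(-9, -9) = 0
  t2 = absv(0) = 0
  t3 = absv(-9) = 9
  t4 = mul(4, 0) = 0
  t5 = max2(0, 9) = 9
  t6 = mul(0, 0) = 0
  t8 = min2(9, 0) = 0
  t9 = min2(0, 0) = 0

Second demand — change propagation:
  t4: re-runs because a1 4->0; new result 0 (unchanged).
  t6: re-examined; everything it read last time is the same (t4 unchanged, t2 unchanged) — cache 0 kept, no run.
  t8: re-examined; everything it read last time is the same (t5 unchanged, t6 unchanged) — cache 0 kept, no run.
  t9: re-examined; everything it read last time is the same (t8 unchanged, t1 unchanged) — cache 0 kept, no run.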